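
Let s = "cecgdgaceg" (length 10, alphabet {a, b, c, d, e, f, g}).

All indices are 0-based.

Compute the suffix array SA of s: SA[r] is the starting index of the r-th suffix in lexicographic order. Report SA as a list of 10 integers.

[6, 0, 7, 2, 4, 1, 8, 9, 5, 3]

sorted suffixes:
  #0 SA[0]=6  'aceg'
  #1 SA[1]=0  'cecgdgaceg'
  #2 SA[2]=7  'ceg'
  #3 SA[3]=2  'cgdgaceg'
  #4 SA[4]=4  'dgaceg'
  #5 SA[5]=1  'ecgdgaceg'
  #6 SA[6]=8  'eg'
  #7 SA[7]=9  'g'
  #8 SA[8]=5  'gaceg'
  #9 SA[9]=3  'gdgaceg'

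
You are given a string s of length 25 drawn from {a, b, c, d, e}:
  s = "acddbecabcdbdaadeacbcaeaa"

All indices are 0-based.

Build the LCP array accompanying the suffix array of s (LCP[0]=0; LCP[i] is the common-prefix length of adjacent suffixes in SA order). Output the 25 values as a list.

[0, 1, 2, 1, 1, 2, 1, 1, 0, 2, 1, 1, 0, 2, 1, 1, 2, 0, 1, 2, 1, 1, 0, 2, 1]

sorted suffixes:
  #0 SA[0]=24  'a'
  #1 SA[1]=23  'aa'
  #2 SA[2]=13  'aadeacbcaeaa'
  #3 SA[3]=7  'abcdbdaadeacbcaeaa'
  #4 SA[4]=17  'acbcaeaa'
  #5 SA[5]=0  'acddbecabcdbdaadeacbcaeaa'
  #6 SA[6]=14  'adeacbcaeaa'
  #7 SA[7]=21  'aeaa'
  #8 SA[8]=19  'bcaeaa'
  #9 SA[9]=8  'bcdbdaadeacbcaeaa'
  #10 SA[10]=11  'bdaadeacbcaeaa'
  #11 SA[11]=4  'becabcdbdaadeacbcaeaa'
  #12 SA[12]=6  'cabcdbdaadeacbcaeaa'
  #13 SA[13]=20  'caeaa'
  #14 SA[14]=18  'cbcaeaa'
  #15 SA[15]=9  'cdbdaadeacbcaeaa'
  #16 SA[16]=1  'cddbecabcdbdaadeacbcaeaa'
  #17 SA[17]=12  'daadeacbcaeaa'
  #18 SA[18]=10  'dbdaadeacbcaeaa'
  #19 SA[19]=3  'dbecabcdbdaadeacbcaeaa'
  #20 SA[20]=2  'ddbecabcdbdaadeacbcaeaa'
  #21 SA[21]=15  'deacbcaeaa'
  #22 SA[22]=22  'eaa'
  #23 SA[23]=16  'eacbcaeaa'
  #24 SA[24]=5  'ecabcdbdaadeacbcaeaa'

SA = [24, 23, 13, 7, 17, 0, 14, 21, 19, 8, 11, 4, 6, 20, 18, 9, 1, 12, 10, 3, 2, 15, 22, 16, 5]
rank  pair      lcp
   1  s[24:],s[23:]  1  'a'
   2  s[23:],s[13:]  2  'aa'
   3  s[13:],s[7:]  1  'a'
   4  s[7:],s[17:]  1  'a'
   5  s[17:],s[0:]  2  'ac'
   6  s[0:],s[14:]  1  'a'
   7  s[14:],s[21:]  1  'a'
   8  s[21:],s[19:]  0  ''
   9  s[19:],s[8:]  2  'bc'
  10  s[8:],s[11:]  1  'b'
  11  s[11:],s[4:]  1  'b'
  12  s[4:],s[6:]  0  ''
  13  s[6:],s[20:]  2  'ca'
  14  s[20:],s[18:]  1  'c'
  15  s[18:],s[9:]  1  'c'
  16  s[9:],s[1:]  2  'cd'
  17  s[1:],s[12:]  0  ''
  18  s[12:],s[10:]  1  'd'
  19  s[10:],s[3:]  2  'db'
  20  s[3:],s[2:]  1  'd'
  21  s[2:],s[15:]  1  'd'
  22  s[15:],s[22:]  0  ''
  23  s[22:],s[16:]  2  'ea'
  24  s[16:],s[5:]  1  'e'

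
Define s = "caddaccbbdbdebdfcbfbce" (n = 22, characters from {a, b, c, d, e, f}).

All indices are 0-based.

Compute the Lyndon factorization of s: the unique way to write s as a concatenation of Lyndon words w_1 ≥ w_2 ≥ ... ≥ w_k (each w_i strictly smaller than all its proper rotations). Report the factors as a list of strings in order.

emit factor 1: 'c' (i=0, period=1)
emit factor 2: 'add' (i=1, period=3)
emit factor 3: 'accbbdbdebdfcbfbce' (i=4, period=18)

["c", "add", "accbbdbdebdfcbfbce"]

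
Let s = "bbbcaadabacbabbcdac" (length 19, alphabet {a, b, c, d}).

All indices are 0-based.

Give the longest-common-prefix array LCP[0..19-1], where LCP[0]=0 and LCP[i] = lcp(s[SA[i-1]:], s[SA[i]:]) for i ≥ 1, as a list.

sorted suffixes:
  #0 SA[0]=4  'aadabacbabbcdac'
  #1 SA[1]=7  'abacbabbcdac'
  #2 SA[2]=12  'abbcdac'
  #3 SA[3]=17  'ac'
  #4 SA[4]=9  'acbabbcdac'
  #5 SA[5]=5  'adabacbabbcdac'
  #6 SA[6]=11  'babbcdac'
  #7 SA[7]=8  'bacbabbcdac'
  #8 SA[8]=0  'bbbcaadabacbabbcdac'
  #9 SA[9]=1  'bbcaadabacbabbcdac'
  #10 SA[10]=13  'bbcdac'
  #11 SA[11]=2  'bcaadabacbabbcdac'
  #12 SA[12]=14  'bcdac'
  #13 SA[13]=18  'c'
  #14 SA[14]=3  'caadabacbabbcdac'
  #15 SA[15]=10  'cbabbcdac'
  #16 SA[16]=15  'cdac'
  #17 SA[17]=6  'dabacbabbcdac'
  #18 SA[18]=16  'dac'

SA = [4, 7, 12, 17, 9, 5, 11, 8, 0, 1, 13, 2, 14, 18, 3, 10, 15, 6, 16]
i: (SA[i-1],SA[i]) lcp shared
  1: (4,7) 1 'a'
  2: (7,12) 2 'ab'
  3: (12,17) 1 'a'
  4: (17,9) 2 'ac'
  5: (9,5) 1 'a'
  6: (5,11) 0 ''
  7: (11,8) 2 'ba'
  8: (8,0) 1 'b'
  9: (0,1) 2 'bb'
  10: (1,13) 3 'bbc'
  11: (13,2) 1 'b'
  12: (2,14) 2 'bc'
  13: (14,18) 0 ''
  14: (18,3) 1 'c'
  15: (3,10) 1 'c'
  16: (10,15) 1 'c'
  17: (15,6) 0 ''
  18: (6,16) 2 'da'

[0, 1, 2, 1, 2, 1, 0, 2, 1, 2, 3, 1, 2, 0, 1, 1, 1, 0, 2]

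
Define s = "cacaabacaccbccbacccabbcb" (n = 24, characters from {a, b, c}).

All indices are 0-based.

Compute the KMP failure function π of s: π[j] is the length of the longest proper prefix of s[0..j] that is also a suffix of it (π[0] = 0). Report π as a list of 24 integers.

π[0] = 0
j=1 s[j]='a': π[1]=0 (border '')
j=2 s[j]='c': π[2]=1 (border 'c')
j=3 s[j]='a': π[3]=2 (border 'ca')
j=4 s[j]='a': k: 2→0; π[4]=0 (border '')
j=5 s[j]='b': π[5]=0 (border '')
j=6 s[j]='a': π[6]=0 (border '')
j=7 s[j]='c': π[7]=1 (border 'c')
j=8 s[j]='a': π[8]=2 (border 'ca')
j=9 s[j]='c': π[9]=3 (border 'cac')
j=10 s[j]='c': k: 3→1→0; π[10]=1 (border 'c')
j=11 s[j]='b': k: 1→0; π[11]=0 (border '')
j=12 s[j]='c': π[12]=1 (border 'c')
j=13 s[j]='c': k: 1→0; π[13]=1 (border 'c')
j=14 s[j]='b': k: 1→0; π[14]=0 (border '')
j=15 s[j]='a': π[15]=0 (border '')
j=16 s[j]='c': π[16]=1 (border 'c')
j=17 s[j]='c': k: 1→0; π[17]=1 (border 'c')
j=18 s[j]='c': k: 1→0; π[18]=1 (border 'c')
j=19 s[j]='a': π[19]=2 (border 'ca')
j=20 s[j]='b': k: 2→0; π[20]=0 (border '')
j=21 s[j]='b': π[21]=0 (border '')
j=22 s[j]='c': π[22]=1 (border 'c')
j=23 s[j]='b': k: 1→0; π[23]=0 (border '')

[0, 0, 1, 2, 0, 0, 0, 1, 2, 3, 1, 0, 1, 1, 0, 0, 1, 1, 1, 2, 0, 0, 1, 0]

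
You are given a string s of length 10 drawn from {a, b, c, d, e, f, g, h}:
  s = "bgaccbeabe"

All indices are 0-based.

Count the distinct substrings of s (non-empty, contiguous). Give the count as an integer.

49

sorted suffixes:
  #0 SA[0]=7  'abe'
  #1 SA[1]=2  'accbeabe'
  #2 SA[2]=8  'be'
  #3 SA[3]=5  'beabe'
  #4 SA[4]=0  'bgaccbeabe'
  #5 SA[5]=4  'cbeabe'
  #6 SA[6]=3  'ccbeabe'
  #7 SA[7]=9  'e'
  #8 SA[8]=6  'eabe'
  #9 SA[9]=1  'gaccbeabe'

SA = [7, 2, 8, 5, 0, 4, 3, 9, 6, 1]
i: (SA[i-1],SA[i]) lcp shared
  1: (7,2) 1 'a'
  2: (2,8) 0 ''
  3: (8,5) 2 'be'
  4: (5,0) 1 'b'
  5: (0,4) 0 ''
  6: (4,3) 1 'c'
  7: (3,9) 0 ''
  8: (9,6) 1 'e'
  9: (6,1) 0 ''

n(n+1)/2 = 10·11/2 = 55
Σ LCP = 0 + 1 + 0 + 2 + 1 + 0 + 1 + 0 + 1 + 0 = 6
distinct = 55 − 6 = 49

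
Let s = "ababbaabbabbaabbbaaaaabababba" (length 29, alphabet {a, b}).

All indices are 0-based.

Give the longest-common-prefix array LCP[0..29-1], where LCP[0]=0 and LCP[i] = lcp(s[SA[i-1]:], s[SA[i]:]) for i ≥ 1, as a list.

[0, 1, 4, 3, 2, 3, 4, 1, 4, 6, 2, 4, 7, 4, 3, 0, 2, 3, 5, 2, 3, 5, 8, 1, 3, 4, 6, 3, 2]

sorted suffixes:
  #0 SA[0]=28  'a'
  #1 SA[1]=17  'aaaaabababba'
  #2 SA[2]=18  'aaaabababba'
  #3 SA[3]=19  'aaabababba'
  #4 SA[4]=20  'aabababba'
  #5 SA[5]=5  'aabbabbaabbbaaaaabababba'
  #6 SA[6]=12  'aabbbaaaaabababba'
  #7 SA[7]=21  'abababba'
  #8 SA[8]=23  'ababba'
  #9 SA[9]=0  'ababbaabbabbaabbbaaaaabababba'
  #10 SA[10]=25  'abba'
  #11 SA[11]=2  'abbaabbabbaabbbaaaaabababba'
  #12 SA[12]=9  'abbaabbbaaaaabababba'
  #13 SA[13]=6  'abbabbaabbbaaaaabababba'
  #14 SA[14]=13  'abbbaaaaabababba'
  #15 SA[15]=27  'ba'
  #16 SA[16]=16  'baaaaabababba'
  #17 SA[17]=4  'baabbabbaabbbaaaaabababba'
  #18 SA[18]=11  'baabbbaaaaabababba'
  #19 SA[19]=22  'bababba'
  #20 SA[20]=24  'babba'
  #21 SA[21]=1  'babbaabbabbaabbbaaaaabababba'
  #22 SA[22]=8  'babbaabbbaaaaabababba'
  #23 SA[23]=26  'bba'
  #24 SA[24]=15  'bbaaaaabababba'
  #25 SA[25]=3  'bbaabbabbaabbbaaaaabababba'
  #26 SA[26]=10  'bbaabbbaaaaabababba'
  #27 SA[27]=7  'bbabbaabbbaaaaabababba'
  #28 SA[28]=14  'bbbaaaaabababba'

SA = [28, 17, 18, 19, 20, 5, 12, 21, 23, 0, 25, 2, 9, 6, 13, 27, 16, 4, 11, 22, 24, 1, 8, 26, 15, 3, 10, 7, 14]
[i] adj suffixes → lcp
  [1] 28/17 → 1 ('a')
  [2] 17/18 → 4 ('aaaa')
  [3] 18/19 → 3 ('aaa')
  [4] 19/20 → 2 ('aa')
  [5] 20/5 → 3 ('aab')
  [6] 5/12 → 4 ('aabb')
  [7] 12/21 → 1 ('a')
  [8] 21/23 → 4 ('abab')
  [9] 23/0 → 6 ('ababba')
  [10] 0/25 → 2 ('ab')
  [11] 25/2 → 4 ('abba')
  [12] 2/9 → 7 ('abbaabb')
  [13] 9/6 → 4 ('abba')
  [14] 6/13 → 3 ('abb')
  [15] 13/27 → 0 ('')
  [16] 27/16 → 2 ('ba')
  [17] 16/4 → 3 ('baa')
  [18] 4/11 → 5 ('baabb')
  [19] 11/22 → 2 ('ba')
  [20] 22/24 → 3 ('bab')
  [21] 24/1 → 5 ('babba')
  [22] 1/8 → 8 ('babbaabb')
  [23] 8/26 → 1 ('b')
  [24] 26/15 → 3 ('bba')
  [25] 15/3 → 4 ('bbaa')
  [26] 3/10 → 6 ('bbaabb')
  [27] 10/7 → 3 ('bba')
  [28] 7/14 → 2 ('bb')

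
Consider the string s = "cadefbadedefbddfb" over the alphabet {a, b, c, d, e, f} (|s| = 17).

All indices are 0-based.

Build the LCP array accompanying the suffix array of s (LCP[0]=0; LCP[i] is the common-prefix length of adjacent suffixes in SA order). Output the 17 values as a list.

sorted suffixes:
  #0 SA[0]=6  'adedefbddfb'
  #1 SA[1]=1  'adefbadedefbddfb'
  #2 SA[2]=16  'b'
  #3 SA[3]=5  'badedefbddfb'
  #4 SA[4]=12  'bddfb'
  #5 SA[5]=0  'cadefbadedefbddfb'
  #6 SA[6]=13  'ddfb'
  #7 SA[7]=7  'dedefbddfb'
  #8 SA[8]=2  'defbadedefbddfb'
  #9 SA[9]=9  'defbddfb'
  #10 SA[10]=14  'dfb'
  #11 SA[11]=8  'edefbddfb'
  #12 SA[12]=3  'efbadedefbddfb'
  #13 SA[13]=10  'efbddfb'
  #14 SA[14]=15  'fb'
  #15 SA[15]=4  'fbadedefbddfb'
  #16 SA[16]=11  'fbddfb'

SA = [6, 1, 16, 5, 12, 0, 13, 7, 2, 9, 14, 8, 3, 10, 15, 4, 11]
i: (SA[i-1],SA[i]) lcp shared
  1: (6,1) 3 'ade'
  2: (1,16) 0 ''
  3: (16,5) 1 'b'
  4: (5,12) 1 'b'
  5: (12,0) 0 ''
  6: (0,13) 0 ''
  7: (13,7) 1 'd'
  8: (7,2) 2 'de'
  9: (2,9) 4 'defb'
  10: (9,14) 1 'd'
  11: (14,8) 0 ''
  12: (8,3) 1 'e'
  13: (3,10) 3 'efb'
  14: (10,15) 0 ''
  15: (15,4) 2 'fb'
  16: (4,11) 2 'fb'

[0, 3, 0, 1, 1, 0, 0, 1, 2, 4, 1, 0, 1, 3, 0, 2, 2]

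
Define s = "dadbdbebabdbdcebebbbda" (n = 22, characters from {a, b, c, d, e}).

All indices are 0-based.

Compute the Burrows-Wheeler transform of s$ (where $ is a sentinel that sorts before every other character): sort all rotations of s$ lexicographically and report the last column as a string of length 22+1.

adbdeebbadddedb$abbbbbc

rank  rotation                 last
    0  $dadbdbebabdbdcebebbbda  a
    1  a$dadbdbebabdbdcebebbbd  d
    2  abdbdcebebbbda$dadbdbeb  b
    3  adbdbebabdbdcebebbbda$d  d
    4  babdbdcebebbbda$dadbdbe  e
    5  bbbda$dadbdbebabdbdcebe  e
    6  bbda$dadbdbebabdbdcebeb  b
    7  bda$dadbdbebabdbdcebebb  b
    8  bdbdcebebbbda$dadbdbeba  a
    9  bdbebabdbdcebebbbda$dad  d
   10  bdcebebbbda$dadbdbebabd  d
   11  bebabdbdcebebbbda$dadbd  d
   12  bebbbda$dadbdbebabdbdce  e
   13  cebebbbda$dadbdbebabdbd  d
   14  da$dadbdbebabdbdcebebbb  b
   15  dadbdbebabdbdcebebbbda$  $
   16  dbdbebabdbdcebebbbda$da  a
   17  dbdcebebbbda$dadbdbebab  b
   18  dbebabdbdcebebbbda$dadb  b
   19  dcebebbbda$dadbdbebabdb  b
   20  ebabdbdcebebbbda$dadbdb  b
   21  ebbbda$dadbdbebabdbdceb  b
   22  ebebbbda$dadbdbebabdbdc  c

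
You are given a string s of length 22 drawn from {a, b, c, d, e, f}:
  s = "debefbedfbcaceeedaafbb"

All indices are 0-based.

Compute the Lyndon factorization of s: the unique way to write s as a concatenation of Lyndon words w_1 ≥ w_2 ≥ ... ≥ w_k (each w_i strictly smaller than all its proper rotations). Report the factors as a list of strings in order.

emit factor 1: 'de' (i=0, period=2)
emit factor 2: 'bef' (i=2, period=3)
emit factor 3: 'bedf' (i=5, period=4)
emit factor 4: 'bc' (i=9, period=2)
emit factor 5: 'aceeed' (i=11, period=6)
emit factor 6: 'aafbb' (i=17, period=5)

["de", "bef", "bedf", "bc", "aceeed", "aafbb"]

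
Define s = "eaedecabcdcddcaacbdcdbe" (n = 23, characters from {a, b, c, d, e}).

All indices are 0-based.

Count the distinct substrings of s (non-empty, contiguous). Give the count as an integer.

sorted suffixes:
  #0 SA[0]=14  'aacbdcdbe'
  #1 SA[1]=6  'abcdcddcaacbdcdbe'
  #2 SA[2]=15  'acbdcdbe'
  #3 SA[3]=1  'aedecabcdcddcaacbdcdbe'
  #4 SA[4]=7  'bcdcddcaacbdcdbe'
  #5 SA[5]=17  'bdcdbe'
  #6 SA[6]=21  'be'
  #7 SA[7]=13  'caacbdcdbe'
  #8 SA[8]=5  'cabcdcddcaacbdcdbe'
  #9 SA[9]=16  'cbdcdbe'
  #10 SA[10]=19  'cdbe'
  #11 SA[11]=8  'cdcddcaacbdcdbe'
  #12 SA[12]=10  'cddcaacbdcdbe'
  #13 SA[13]=20  'dbe'
  #14 SA[14]=12  'dcaacbdcdbe'
  #15 SA[15]=18  'dcdbe'
  #16 SA[16]=9  'dcddcaacbdcdbe'
  #17 SA[17]=11  'ddcaacbdcdbe'
  #18 SA[18]=3  'decabcdcddcaacbdcdbe'
  #19 SA[19]=22  'e'
  #20 SA[20]=0  'eaedecabcdcddcaacbdcdbe'
  #21 SA[21]=4  'ecabcdcddcaacbdcdbe'
  #22 SA[22]=2  'edecabcdcddcaacbdcdbe'

SA = [14, 6, 15, 1, 7, 17, 21, 13, 5, 16, 19, 8, 10, 20, 12, 18, 9, 11, 3, 22, 0, 4, 2]
i: (SA[i-1],SA[i]) lcp shared
  1: (14,6) 1 'a'
  2: (6,15) 1 'a'
  3: (15,1) 1 'a'
  4: (1,7) 0 ''
  5: (7,17) 1 'b'
  6: (17,21) 1 'b'
  7: (21,13) 0 ''
  8: (13,5) 2 'ca'
  9: (5,16) 1 'c'
  10: (16,19) 1 'c'
  11: (19,8) 2 'cd'
  12: (8,10) 2 'cd'
  13: (10,20) 0 ''
  14: (20,12) 1 'd'
  15: (12,18) 2 'dc'
  16: (18,9) 3 'dcd'
  17: (9,11) 1 'd'
  18: (11,3) 1 'd'
  19: (3,22) 0 ''
  20: (22,0) 1 'e'
  21: (0,4) 1 'e'
  22: (4,2) 1 'e'

n(n+1)/2 = 23·24/2 = 276
Σ LCP = 0 + 1 + 1 + 1 + 0 + 1 + 1 + 0 + 2 + 1 + 1 + 2 + 2 + 0 + 1 + 2 + 3 + 1 + 1 + 0 + 1 + 1 + 1 = 24
distinct = 276 − 24 = 252

252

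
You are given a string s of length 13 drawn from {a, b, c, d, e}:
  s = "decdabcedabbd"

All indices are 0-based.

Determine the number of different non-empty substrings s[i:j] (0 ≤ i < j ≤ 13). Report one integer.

80

sorted suffixes:
  #0 SA[0]=9  'abbd'
  #1 SA[1]=4  'abcedabbd'
  #2 SA[2]=10  'bbd'
  #3 SA[3]=5  'bcedabbd'
  #4 SA[4]=11  'bd'
  #5 SA[5]=2  'cdabcedabbd'
  #6 SA[6]=6  'cedabbd'
  #7 SA[7]=12  'd'
  #8 SA[8]=8  'dabbd'
  #9 SA[9]=3  'dabcedabbd'
  #10 SA[10]=0  'decdabcedabbd'
  #11 SA[11]=1  'ecdabcedabbd'
  #12 SA[12]=7  'edabbd'

SA = [9, 4, 10, 5, 11, 2, 6, 12, 8, 3, 0, 1, 7]
rank  pair      lcp
   1  s[9:],s[4:]  2  'ab'
   2  s[4:],s[10:]  0  ''
   3  s[10:],s[5:]  1  'b'
   4  s[5:],s[11:]  1  'b'
   5  s[11:],s[2:]  0  ''
   6  s[2:],s[6:]  1  'c'
   7  s[6:],s[12:]  0  ''
   8  s[12:],s[8:]  1  'd'
   9  s[8:],s[3:]  3  'dab'
  10  s[3:],s[0:]  1  'd'
  11  s[0:],s[1:]  0  ''
  12  s[1:],s[7:]  1  'e'

n(n+1)/2 = 13·14/2 = 91
Σ LCP = 0 + 2 + 0 + 1 + 1 + 0 + 1 + 0 + 1 + 3 + 1 + 0 + 1 = 11
distinct = 91 − 11 = 80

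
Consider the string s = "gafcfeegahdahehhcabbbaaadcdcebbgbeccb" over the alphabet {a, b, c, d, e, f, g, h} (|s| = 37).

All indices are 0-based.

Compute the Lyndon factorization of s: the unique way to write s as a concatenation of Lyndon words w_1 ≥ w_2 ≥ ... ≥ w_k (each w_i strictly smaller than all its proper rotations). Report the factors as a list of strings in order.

["g", "afcfeegahdahehhc", "abbb", "aaadcdcebbgbeccb"]

emit factor 1: 'g' (i=0, period=1)
emit factor 2: 'afcfeegahdahehhc' (i=1, period=16)
emit factor 3: 'abbb' (i=17, period=4)
emit factor 4: 'aaadcdcebbgbeccb' (i=21, period=16)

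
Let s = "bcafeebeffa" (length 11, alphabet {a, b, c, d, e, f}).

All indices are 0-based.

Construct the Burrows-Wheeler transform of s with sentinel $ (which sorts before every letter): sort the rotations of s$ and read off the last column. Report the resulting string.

rank  rotation      last
    0  $bcafeebeffa  a
    1  a$bcafeebeff  f
    2  afeebeffa$bc  c
    3  bcafeebeffa$  $
    4  beffa$bcafee  e
    5  cafeebeffa$b  b
    6  ebeffa$bcafe  e
    7  eebeffa$bcaf  f
    8  effa$bcafeeb  b
    9  fa$bcafeebef  f
   10  feebeffa$bca  a
   11  ffa$bcafeebe  e

afc$ebefbfae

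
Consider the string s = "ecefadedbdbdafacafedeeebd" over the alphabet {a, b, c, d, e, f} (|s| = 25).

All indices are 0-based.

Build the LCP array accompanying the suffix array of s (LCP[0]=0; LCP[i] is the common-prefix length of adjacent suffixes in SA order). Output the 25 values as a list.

rank | idx | suffix
   0 |  14 | acafedeeebd
   1 |   4 | adedbdbdafacafedeeebd
   2 |  12 | afacafedeeebd
   3 |  16 | afedeeebd
   4 |  23 | bd
   5 |  10 | bdafacafedeeebd
   6 |   8 | bdbdafacafedeeebd
   7 |  15 | cafedeeebd
   8 |   1 | cefadedbdbdafacafedeeebd
   9 |  24 | d
  10 |  11 | dafacafedeeebd
  11 |   9 | dbdafacafedeeebd
  12 |   7 | dbdbdafacafedeeebd
  13 |   5 | dedbdbdafacafedeeebd
  14 |  19 | deeebd
  15 |  22 | ebd
  16 |   0 | ecefadedbdbdafacafedeeebd
  17 |   6 | edbdbdafacafedeeebd
  18 |  18 | edeeebd
  19 |  21 | eebd
  20 |  20 | eeebd
  21 |   2 | efadedbdbdafacafedeeebd
  22 |  13 | facafedeeebd
  23 |   3 | fadedbdbdafacafedeeebd
  24 |  17 | fedeeebd

SA = [14, 4, 12, 16, 23, 10, 8, 15, 1, 24, 11, 9, 7, 5, 19, 22, 0, 6, 18, 21, 20, 2, 13, 3, 17]
[i] adj suffixes → lcp
  [1] 14/4 → 1 ('a')
  [2] 4/12 → 1 ('a')
  [3] 12/16 → 2 ('af')
  [4] 16/23 → 0 ('')
  [5] 23/10 → 2 ('bd')
  [6] 10/8 → 2 ('bd')
  [7] 8/15 → 0 ('')
  [8] 15/1 → 1 ('c')
  [9] 1/24 → 0 ('')
  [10] 24/11 → 1 ('d')
  [11] 11/9 → 1 ('d')
  [12] 9/7 → 3 ('dbd')
  [13] 7/5 → 1 ('d')
  [14] 5/19 → 2 ('de')
  [15] 19/22 → 0 ('')
  [16] 22/0 → 1 ('e')
  [17] 0/6 → 1 ('e')
  [18] 6/18 → 2 ('ed')
  [19] 18/21 → 1 ('e')
  [20] 21/20 → 2 ('ee')
  [21] 20/2 → 1 ('e')
  [22] 2/13 → 0 ('')
  [23] 13/3 → 2 ('fa')
  [24] 3/17 → 1 ('f')

[0, 1, 1, 2, 0, 2, 2, 0, 1, 0, 1, 1, 3, 1, 2, 0, 1, 1, 2, 1, 2, 1, 0, 2, 1]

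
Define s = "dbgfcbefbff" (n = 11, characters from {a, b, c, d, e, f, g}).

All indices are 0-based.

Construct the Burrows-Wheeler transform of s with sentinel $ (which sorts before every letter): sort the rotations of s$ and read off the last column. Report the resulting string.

rank  rotation      last
    0  $dbgfcbefbff  f
    1  befbff$dbgfc  c
    2  bff$dbgfcbef  f
    3  bgfcbefbff$d  d
    4  cbefbff$dbgf  f
    5  dbgfcbefbff$  $
    6  efbff$dbgfcb  b
    7  f$dbgfcbefbf  f
    8  fbff$dbgfcbe  e
    9  fcbefbff$dbg  g
   10  ff$dbgfcbefb  b
   11  gfcbefbff$db  b

fcfdf$bfegbb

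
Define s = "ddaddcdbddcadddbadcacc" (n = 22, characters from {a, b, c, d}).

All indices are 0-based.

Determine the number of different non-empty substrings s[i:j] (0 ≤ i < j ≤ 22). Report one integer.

222

rank→(start, suffix):
  0 → (19, 'acc')
  1 → (16, 'adcacc')
  2 → (2, 'addcdbddcadddbadcacc')
  3 → (11, 'adddbadcacc')
  4 → (15, 'badcacc')
  5 → (7, 'bddcadddbadcacc')
  6 → (21, 'c')
  7 → (18, 'cacc')
  8 → (10, 'cadddbadcacc')
  9 → (20, 'cc')
  10 → (5, 'cdbddcadddbadcacc')
  11 → (1, 'daddcdbddcadddbadcacc')
  12 → (14, 'dbadcacc')
  13 → (6, 'dbddcadddbadcacc')
  14 → (17, 'dcacc')
  15 → (9, 'dcadddbadcacc')
  16 → (4, 'dcdbddcadddbadcacc')
  17 → (0, 'ddaddcdbddcadddbadcacc')
  18 → (13, 'ddbadcacc')
  19 → (8, 'ddcadddbadcacc')
  20 → (3, 'ddcdbddcadddbadcacc')
  21 → (12, 'dddbadcacc')

SA = [19, 16, 2, 11, 15, 7, 21, 18, 10, 20, 5, 1, 14, 6, 17, 9, 4, 0, 13, 8, 3, 12]
i: (SA[i-1],SA[i]) lcp shared
  1: (19,16) 1 'a'
  2: (16,2) 2 'ad'
  3: (2,11) 3 'add'
  4: (11,15) 0 ''
  5: (15,7) 1 'b'
  6: (7,21) 0 ''
  7: (21,18) 1 'c'
  8: (18,10) 2 'ca'
  9: (10,20) 1 'c'
  10: (20,5) 1 'c'
  11: (5,1) 0 ''
  12: (1,14) 1 'd'
  13: (14,6) 2 'db'
  14: (6,17) 1 'd'
  15: (17,9) 3 'dca'
  16: (9,4) 2 'dc'
  17: (4,0) 1 'd'
  18: (0,13) 2 'dd'
  19: (13,8) 2 'dd'
  20: (8,3) 3 'ddc'
  21: (3,12) 2 'dd'

n(n+1)/2 = 22·23/2 = 253
Σ LCP = 0 + 1 + 2 + 3 + 0 + 1 + 0 + 1 + 2 + 1 + 1 + 0 + 1 + 2 + 1 + 3 + 2 + 1 + 2 + 2 + 3 + 2 = 31
distinct = 253 − 31 = 222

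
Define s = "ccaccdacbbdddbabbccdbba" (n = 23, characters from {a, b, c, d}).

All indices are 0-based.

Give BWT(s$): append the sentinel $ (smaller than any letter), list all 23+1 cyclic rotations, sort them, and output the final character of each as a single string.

abbdcbddacbbca$abcccdcdb

rank  rotation                  last
    0  $ccaccdacbbdddbabbccdbba  a
    1  a$ccaccdacbbdddbabbccdbb  b
    2  abbccdbba$ccaccdacbbdddb  b
    3  acbbdddbabbccdbba$ccaccd  d
    4  accdacbbdddbabbccdbba$cc  c
    5  ba$ccaccdacbbdddbabbccdb  b
    6  babbccdbba$ccaccdacbbddd  d
    7  bba$ccaccdacbbdddbabbccd  d
    8  bbccdbba$ccaccdacbbdddba  a
    9  bbdddbabbccdbba$ccaccdac  c
   10  bccdbba$ccaccdacbbdddbab  b
   11  bdddbabbccdbba$ccaccdacb  b
   12  caccdacbbdddbabbccdbba$c  c
   13  cbbdddbabbccdbba$ccaccda  a
   14  ccaccdacbbdddbabbccdbba$  $
   15  ccdacbbdddbabbccdbba$cca  a
   16  ccdbba$ccaccdacbbdddbabb  b
   17  cdacbbdddbabbccdbba$ccac  c
   18  cdbba$ccaccdacbbdddbabbc  c
   19  dacbbdddbabbccdbba$ccacc  c
   20  dbabbccdbba$ccaccdacbbdd  d
   21  dbba$ccaccdacbbdddbabbcc  c
   22  ddbabbccdbba$ccaccdacbbd  d
   23  dddbabbccdbba$ccaccdacbb  b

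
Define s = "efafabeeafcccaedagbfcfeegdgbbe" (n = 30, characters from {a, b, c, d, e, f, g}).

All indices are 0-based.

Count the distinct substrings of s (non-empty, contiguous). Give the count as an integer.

435

sorted suffixes:
  #0 SA[0]=4  'abeeafcccaedagbfcfeegdgbbe'
  #1 SA[1]=13  'aedagbfcfeegdgbbe'
  #2 SA[2]=2  'afabeeafcccaedagbfcfeegdgbbe'
  #3 SA[3]=8  'afcccaedagbfcfeegdgbbe'
  #4 SA[4]=16  'agbfcfeegdgbbe'
  #5 SA[5]=27  'bbe'
  #6 SA[6]=28  'be'
  #7 SA[7]=5  'beeafcccaedagbfcfeegdgbbe'
  #8 SA[8]=18  'bfcfeegdgbbe'
  #9 SA[9]=12  'caedagbfcfeegdgbbe'
  #10 SA[10]=11  'ccaedagbfcfeegdgbbe'
  #11 SA[11]=10  'cccaedagbfcfeegdgbbe'
  #12 SA[12]=20  'cfeegdgbbe'
  #13 SA[13]=15  'dagbfcfeegdgbbe'
  #14 SA[14]=25  'dgbbe'
  #15 SA[15]=29  'e'
  #16 SA[16]=7  'eafcccaedagbfcfeegdgbbe'
  #17 SA[17]=14  'edagbfcfeegdgbbe'
  #18 SA[18]=6  'eeafcccaedagbfcfeegdgbbe'
  #19 SA[19]=22  'eegdgbbe'
  #20 SA[20]=0  'efafabeeafcccaedagbfcfeegdgbbe'
  #21 SA[21]=23  'egdgbbe'
  #22 SA[22]=3  'fabeeafcccaedagbfcfeegdgbbe'
  #23 SA[23]=1  'fafabeeafcccaedagbfcfeegdgbbe'
  #24 SA[24]=9  'fcccaedagbfcfeegdgbbe'
  #25 SA[25]=19  'fcfeegdgbbe'
  #26 SA[26]=21  'feegdgbbe'
  #27 SA[27]=26  'gbbe'
  #28 SA[28]=17  'gbfcfeegdgbbe'
  #29 SA[29]=24  'gdgbbe'

SA = [4, 13, 2, 8, 16, 27, 28, 5, 18, 12, 11, 10, 20, 15, 25, 29, 7, 14, 6, 22, 0, 23, 3, 1, 9, 19, 21, 26, 17, 24]
rank  pair      lcp
   1  s[4:],s[13:]  1  'a'
   2  s[13:],s[2:]  1  'a'
   3  s[2:],s[8:]  2  'af'
   4  s[8:],s[16:]  1  'a'
   5  s[16:],s[27:]  0  ''
   6  s[27:],s[28:]  1  'b'
   7  s[28:],s[5:]  2  'be'
   8  s[5:],s[18:]  1  'b'
   9  s[18:],s[12:]  0  ''
  10  s[12:],s[11:]  1  'c'
  11  s[11:],s[10:]  2  'cc'
  12  s[10:],s[20:]  1  'c'
  13  s[20:],s[15:]  0  ''
  14  s[15:],s[25:]  1  'd'
  15  s[25:],s[29:]  0  ''
  16  s[29:],s[7:]  1  'e'
  17  s[7:],s[14:]  1  'e'
  18  s[14:],s[6:]  1  'e'
  19  s[6:],s[22:]  2  'ee'
  20  s[22:],s[0:]  1  'e'
  21  s[0:],s[23:]  1  'e'
  22  s[23:],s[3:]  0  ''
  23  s[3:],s[1:]  2  'fa'
  24  s[1:],s[9:]  1  'f'
  25  s[9:],s[19:]  2  'fc'
  26  s[19:],s[21:]  1  'f'
  27  s[21:],s[26:]  0  ''
  28  s[26:],s[17:]  2  'gb'
  29  s[17:],s[24:]  1  'g'

n(n+1)/2 = 30·31/2 = 465
Σ LCP = 0 + 1 + 1 + 2 + 1 + 0 + 1 + 2 + 1 + 0 + 1 + 2 + 1 + 0 + 1 + 0 + 1 + 1 + 1 + 2 + 1 + 1 + 0 + 2 + 1 + 2 + 1 + 0 + 2 + 1 = 30
distinct = 465 − 30 = 435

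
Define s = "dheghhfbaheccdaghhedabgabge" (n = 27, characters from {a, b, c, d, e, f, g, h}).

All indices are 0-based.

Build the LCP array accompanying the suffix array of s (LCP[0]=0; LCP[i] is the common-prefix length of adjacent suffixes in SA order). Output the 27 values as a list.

sorted suffixes:
  #0 SA[0]=20  'abgabge'
  #1 SA[1]=23  'abge'
  #2 SA[2]=14  'aghhedabgabge'
  #3 SA[3]=8  'aheccdaghhedabgabge'
  #4 SA[4]=7  'baheccdaghhedabgabge'
  #5 SA[5]=21  'bgabge'
  #6 SA[6]=24  'bge'
  #7 SA[7]=11  'ccdaghhedabgabge'
  #8 SA[8]=12  'cdaghhedabgabge'
  #9 SA[9]=19  'dabgabge'
  #10 SA[10]=13  'daghhedabgabge'
  #11 SA[11]=0  'dheghhfbaheccdaghhedabgabge'
  #12 SA[12]=26  'e'
  #13 SA[13]=10  'eccdaghhedabgabge'
  #14 SA[14]=18  'edabgabge'
  #15 SA[15]=2  'eghhfbaheccdaghhedabgabge'
  #16 SA[16]=6  'fbaheccdaghhedabgabge'
  #17 SA[17]=22  'gabge'
  #18 SA[18]=25  'ge'
  #19 SA[19]=15  'ghhedabgabge'
  #20 SA[20]=3  'ghhfbaheccdaghhedabgabge'
  #21 SA[21]=9  'heccdaghhedabgabge'
  #22 SA[22]=17  'hedabgabge'
  #23 SA[23]=1  'heghhfbaheccdaghhedabgabge'
  #24 SA[24]=5  'hfbaheccdaghhedabgabge'
  #25 SA[25]=16  'hhedabgabge'
  #26 SA[26]=4  'hhfbaheccdaghhedabgabge'

SA = [20, 23, 14, 8, 7, 21, 24, 11, 12, 19, 13, 0, 26, 10, 18, 2, 6, 22, 25, 15, 3, 9, 17, 1, 5, 16, 4]
i: (SA[i-1],SA[i]) lcp shared
  1: (20,23) 3 'abg'
  2: (23,14) 1 'a'
  3: (14,8) 1 'a'
  4: (8,7) 0 ''
  5: (7,21) 1 'b'
  6: (21,24) 2 'bg'
  7: (24,11) 0 ''
  8: (11,12) 1 'c'
  9: (12,19) 0 ''
  10: (19,13) 2 'da'
  11: (13,0) 1 'd'
  12: (0,26) 0 ''
  13: (26,10) 1 'e'
  14: (10,18) 1 'e'
  15: (18,2) 1 'e'
  16: (2,6) 0 ''
  17: (6,22) 0 ''
  18: (22,25) 1 'g'
  19: (25,15) 1 'g'
  20: (15,3) 3 'ghh'
  21: (3,9) 0 ''
  22: (9,17) 2 'he'
  23: (17,1) 2 'he'
  24: (1,5) 1 'h'
  25: (5,16) 1 'h'
  26: (16,4) 2 'hh'

[0, 3, 1, 1, 0, 1, 2, 0, 1, 0, 2, 1, 0, 1, 1, 1, 0, 0, 1, 1, 3, 0, 2, 2, 1, 1, 2]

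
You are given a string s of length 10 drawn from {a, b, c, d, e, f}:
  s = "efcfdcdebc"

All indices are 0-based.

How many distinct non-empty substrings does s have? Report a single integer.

50

rank | idx | suffix
   0 |   8 | bc
   1 |   9 | c
   2 |   5 | cdebc
   3 |   2 | cfdcdebc
   4 |   4 | dcdebc
   5 |   6 | debc
   6 |   7 | ebc
   7 |   0 | efcfdcdebc
   8 |   1 | fcfdcdebc
   9 |   3 | fdcdebc

SA = [8, 9, 5, 2, 4, 6, 7, 0, 1, 3]
[i] adj suffixes → lcp
  [1] 8/9 → 0 ('')
  [2] 9/5 → 1 ('c')
  [3] 5/2 → 1 ('c')
  [4] 2/4 → 0 ('')
  [5] 4/6 → 1 ('d')
  [6] 6/7 → 0 ('')
  [7] 7/0 → 1 ('e')
  [8] 0/1 → 0 ('')
  [9] 1/3 → 1 ('f')

n(n+1)/2 = 10·11/2 = 55
Σ LCP = 0 + 0 + 1 + 1 + 0 + 1 + 0 + 1 + 0 + 1 = 5
distinct = 55 − 5 = 50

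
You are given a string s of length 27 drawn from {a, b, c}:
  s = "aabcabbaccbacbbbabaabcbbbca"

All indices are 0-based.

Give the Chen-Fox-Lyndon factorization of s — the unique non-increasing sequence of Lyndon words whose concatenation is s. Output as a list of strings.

emit factor 1: 'aabcabbaccbacbbbabaabcbbbc' (i=0, period=26)
emit factor 2: 'a' (i=26, period=1)

["aabcabbaccbacbbbabaabcbbbc", "a"]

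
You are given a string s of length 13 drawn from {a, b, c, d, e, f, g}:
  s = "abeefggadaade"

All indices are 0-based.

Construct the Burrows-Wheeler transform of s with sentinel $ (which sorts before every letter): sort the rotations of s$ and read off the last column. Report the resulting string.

rank  rotation        last
    0  $abeefggadaade  e
    1  aade$abeefggad  d
    2  abeefggadaade$  $
    3  adaade$abeefgg  g
    4  ade$abeefggada  a
    5  beefggadaade$a  a
    6  daade$abeefgga  a
    7  de$abeefggadaa  a
    8  e$abeefggadaad  d
    9  eefggadaade$ab  b
   10  efggadaade$abe  e
   11  fggadaade$abee  e
   12  gadaade$abeefg  g
   13  ggadaade$abeef  f

ed$gaaaadbeegf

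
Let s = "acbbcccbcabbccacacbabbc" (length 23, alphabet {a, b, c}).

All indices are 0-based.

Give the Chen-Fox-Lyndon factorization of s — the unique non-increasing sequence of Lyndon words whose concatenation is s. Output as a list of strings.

["acbbcccbc", "abbccacacb", "abbc"]

emit factor 1: 'acbbcccbc' (i=0, period=9)
emit factor 2: 'abbccacacb' (i=9, period=10)
emit factor 3: 'abbc' (i=19, period=4)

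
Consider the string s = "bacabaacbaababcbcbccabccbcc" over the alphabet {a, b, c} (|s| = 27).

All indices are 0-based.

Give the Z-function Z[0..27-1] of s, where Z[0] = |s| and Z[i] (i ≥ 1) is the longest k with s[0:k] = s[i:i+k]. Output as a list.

[27, 0, 0, 0, 2, 0, 0, 0, 2, 0, 0, 2, 0, 1, 0, 1, 0, 1, 0, 0, 0, 1, 0, 0, 1, 0, 0]

Z[0]=27
i=1: fresh scan; Z[1]=0
i=2: fresh scan; Z[2]=0
i=3: fresh scan; Z[3]=0
i=4: fresh scan; Z[4]=2 scan→box=[4,6)
i=5: min(r-i=1, Z[1]=0)=0; Z[5]=0
i=6: fresh scan; Z[6]=0
i=7: fresh scan; Z[7]=0
i=8: fresh scan; Z[8]=2 scan→box=[8,10)
i=9: min(r-i=1, Z[1]=0)=0; Z[9]=0
i=10: fresh scan; Z[10]=0
i=11: fresh scan; Z[11]=2 scan→box=[11,13)
i=12: min(r-i=1, Z[1]=0)=0; Z[12]=0
i=13: fresh scan; Z[13]=1 scan→box=[13,14)
i=14: fresh scan; Z[14]=0
i=15: fresh scan; Z[15]=1 scan→box=[15,16)
i=16: fresh scan; Z[16]=0
i=17: fresh scan; Z[17]=1 scan→box=[17,18)
i=18: fresh scan; Z[18]=0
i=19: fresh scan; Z[19]=0
i=20: fresh scan; Z[20]=0
i=21: fresh scan; Z[21]=1 scan→box=[21,22)
i=22: fresh scan; Z[22]=0
i=23: fresh scan; Z[23]=0
i=24: fresh scan; Z[24]=1 scan→box=[24,25)
i=25: fresh scan; Z[25]=0
i=26: fresh scan; Z[26]=0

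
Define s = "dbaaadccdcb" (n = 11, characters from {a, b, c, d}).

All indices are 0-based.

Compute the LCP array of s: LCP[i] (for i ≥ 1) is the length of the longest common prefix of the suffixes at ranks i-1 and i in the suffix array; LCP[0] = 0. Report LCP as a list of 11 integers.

rank | idx | suffix
   0 |   2 | aaadccdcb
   1 |   3 | aadccdcb
   2 |   4 | adccdcb
   3 |  10 | b
   4 |   1 | baaadccdcb
   5 |   9 | cb
   6 |   6 | ccdcb
   7 |   7 | cdcb
   8 |   0 | dbaaadccdcb
   9 |   8 | dcb
  10 |   5 | dccdcb

SA = [2, 3, 4, 10, 1, 9, 6, 7, 0, 8, 5]
[i] adj suffixes → lcp
  [1] 2/3 → 2 ('aa')
  [2] 3/4 → 1 ('a')
  [3] 4/10 → 0 ('')
  [4] 10/1 → 1 ('b')
  [5] 1/9 → 0 ('')
  [6] 9/6 → 1 ('c')
  [7] 6/7 → 1 ('c')
  [8] 7/0 → 0 ('')
  [9] 0/8 → 1 ('d')
  [10] 8/5 → 2 ('dc')

[0, 2, 1, 0, 1, 0, 1, 1, 0, 1, 2]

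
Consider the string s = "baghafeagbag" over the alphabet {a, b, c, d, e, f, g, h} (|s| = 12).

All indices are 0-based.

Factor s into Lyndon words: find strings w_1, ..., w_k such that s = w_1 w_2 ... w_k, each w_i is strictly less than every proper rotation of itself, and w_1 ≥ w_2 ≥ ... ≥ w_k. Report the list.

emit factor 1: 'b' (i=0, period=1)
emit factor 2: 'agh' (i=1, period=3)
emit factor 3: 'afeagbag' (i=4, period=8)

["b", "agh", "afeagbag"]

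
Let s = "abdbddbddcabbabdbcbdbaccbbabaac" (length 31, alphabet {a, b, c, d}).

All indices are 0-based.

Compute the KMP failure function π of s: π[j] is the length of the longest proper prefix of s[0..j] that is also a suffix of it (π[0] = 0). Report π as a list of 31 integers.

[0, 0, 0, 0, 0, 0, 0, 0, 0, 0, 1, 2, 0, 1, 2, 3, 4, 0, 0, 0, 0, 1, 0, 0, 0, 0, 1, 2, 1, 1, 0]

π[0] = 0
j=1 s[j]='b': π[1]=0 (border '')
j=2 s[j]='d': π[2]=0 (border '')
j=3 s[j]='b': π[3]=0 (border '')
j=4 s[j]='d': π[4]=0 (border '')
j=5 s[j]='d': π[5]=0 (border '')
j=6 s[j]='b': π[6]=0 (border '')
j=7 s[j]='d': π[7]=0 (border '')
j=8 s[j]='d': π[8]=0 (border '')
j=9 s[j]='c': π[9]=0 (border '')
j=10 s[j]='a': π[10]=1 (border 'a')
j=11 s[j]='b': π[11]=2 (border 'ab')
j=12 s[j]='b': k: 2→0; π[12]=0 (border '')
j=13 s[j]='a': π[13]=1 (border 'a')
j=14 s[j]='b': π[14]=2 (border 'ab')
j=15 s[j]='d': π[15]=3 (border 'abd')
j=16 s[j]='b': π[16]=4 (border 'abdb')
j=17 s[j]='c': k: 4→0; π[17]=0 (border '')
j=18 s[j]='b': π[18]=0 (border '')
j=19 s[j]='d': π[19]=0 (border '')
j=20 s[j]='b': π[20]=0 (border '')
j=21 s[j]='a': π[21]=1 (border 'a')
j=22 s[j]='c': k: 1→0; π[22]=0 (border '')
j=23 s[j]='c': π[23]=0 (border '')
j=24 s[j]='b': π[24]=0 (border '')
j=25 s[j]='b': π[25]=0 (border '')
j=26 s[j]='a': π[26]=1 (border 'a')
j=27 s[j]='b': π[27]=2 (border 'ab')
j=28 s[j]='a': k: 2→0; π[28]=1 (border 'a')
j=29 s[j]='a': k: 1→0; π[29]=1 (border 'a')
j=30 s[j]='c': k: 1→0; π[30]=0 (border '')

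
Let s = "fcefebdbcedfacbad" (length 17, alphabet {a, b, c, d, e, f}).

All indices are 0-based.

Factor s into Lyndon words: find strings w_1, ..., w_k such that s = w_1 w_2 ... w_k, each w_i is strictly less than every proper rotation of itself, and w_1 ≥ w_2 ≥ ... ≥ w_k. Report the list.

emit factor 1: 'f' (i=0, period=1)
emit factor 2: 'cefe' (i=1, period=4)
emit factor 3: 'bd' (i=5, period=2)
emit factor 4: 'bcedf' (i=7, period=5)
emit factor 5: 'acbad' (i=12, period=5)

["f", "cefe", "bd", "bcedf", "acbad"]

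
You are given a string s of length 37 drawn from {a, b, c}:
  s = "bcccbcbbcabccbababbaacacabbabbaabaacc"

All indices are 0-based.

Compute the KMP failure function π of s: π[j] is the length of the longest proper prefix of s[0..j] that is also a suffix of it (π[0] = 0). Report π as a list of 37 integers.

[0, 0, 0, 0, 1, 2, 1, 1, 2, 0, 1, 2, 3, 1, 0, 1, 0, 1, 1, 0, 0, 0, 0, 0, 0, 1, 1, 0, 1, 1, 0, 0, 1, 0, 0, 0, 0]

π[0] = 0
j=1 s[j]='c': π[1]=0 (border '')
j=2 s[j]='c': π[2]=0 (border '')
j=3 s[j]='c': π[3]=0 (border '')
j=4 s[j]='b': π[4]=1 (border 'b')
j=5 s[j]='c': π[5]=2 (border 'bc')
j=6 s[j]='b': k: 2→0; π[6]=1 (border 'b')
j=7 s[j]='b': k: 1→0; π[7]=1 (border 'b')
j=8 s[j]='c': π[8]=2 (border 'bc')
j=9 s[j]='a': k: 2→0; π[9]=0 (border '')
j=10 s[j]='b': π[10]=1 (border 'b')
j=11 s[j]='c': π[11]=2 (border 'bc')
j=12 s[j]='c': π[12]=3 (border 'bcc')
j=13 s[j]='b': k: 3→0; π[13]=1 (border 'b')
j=14 s[j]='a': k: 1→0; π[14]=0 (border '')
j=15 s[j]='b': π[15]=1 (border 'b')
j=16 s[j]='a': k: 1→0; π[16]=0 (border '')
j=17 s[j]='b': π[17]=1 (border 'b')
j=18 s[j]='b': k: 1→0; π[18]=1 (border 'b')
j=19 s[j]='a': k: 1→0; π[19]=0 (border '')
j=20 s[j]='a': π[20]=0 (border '')
j=21 s[j]='c': π[21]=0 (border '')
j=22 s[j]='a': π[22]=0 (border '')
j=23 s[j]='c': π[23]=0 (border '')
j=24 s[j]='a': π[24]=0 (border '')
j=25 s[j]='b': π[25]=1 (border 'b')
j=26 s[j]='b': k: 1→0; π[26]=1 (border 'b')
j=27 s[j]='a': k: 1→0; π[27]=0 (border '')
j=28 s[j]='b': π[28]=1 (border 'b')
j=29 s[j]='b': k: 1→0; π[29]=1 (border 'b')
j=30 s[j]='a': k: 1→0; π[30]=0 (border '')
j=31 s[j]='a': π[31]=0 (border '')
j=32 s[j]='b': π[32]=1 (border 'b')
j=33 s[j]='a': k: 1→0; π[33]=0 (border '')
j=34 s[j]='a': π[34]=0 (border '')
j=35 s[j]='c': π[35]=0 (border '')
j=36 s[j]='c': π[36]=0 (border '')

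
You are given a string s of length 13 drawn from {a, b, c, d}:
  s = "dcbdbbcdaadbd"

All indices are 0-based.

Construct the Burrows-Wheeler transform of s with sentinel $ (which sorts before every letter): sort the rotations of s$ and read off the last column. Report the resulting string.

rank  rotation        last
    0  $dcbdbbcdaadbd  d
    1  aadbd$dcbdbbcd  d
    2  adbd$dcbdbbcda  a
    3  bbcdaadbd$dcbd  d
    4  bcdaadbd$dcbdb  b
    5  bd$dcbdbbcdaad  d
    6  bdbbcdaadbd$dc  c
    7  cbdbbcdaadbd$d  d
    8  cdaadbd$dcbdbb  b
    9  d$dcbdbbcdaadb  b
   10  daadbd$dcbdbbc  c
   11  dbbcdaadbd$dcb  b
   12  dbd$dcbdbbcdaa  a
   13  dcbdbbcdaadbd$  $

ddadbdcdbbcba$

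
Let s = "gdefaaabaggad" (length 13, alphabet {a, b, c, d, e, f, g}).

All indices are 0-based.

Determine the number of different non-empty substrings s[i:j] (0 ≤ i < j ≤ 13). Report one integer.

83

rank | idx | suffix
   0 |   4 | aaabaggad
   1 |   5 | aabaggad
   2 |   6 | abaggad
   3 |  11 | ad
   4 |   8 | aggad
   5 |   7 | baggad
   6 |  12 | d
   7 |   1 | defaaabaggad
   8 |   2 | efaaabaggad
   9 |   3 | faaabaggad
  10 |  10 | gad
  11 |   0 | gdefaaabaggad
  12 |   9 | ggad

SA = [4, 5, 6, 11, 8, 7, 12, 1, 2, 3, 10, 0, 9]
[i] adj suffixes → lcp
  [1] 4/5 → 2 ('aa')
  [2] 5/6 → 1 ('a')
  [3] 6/11 → 1 ('a')
  [4] 11/8 → 1 ('a')
  [5] 8/7 → 0 ('')
  [6] 7/12 → 0 ('')
  [7] 12/1 → 1 ('d')
  [8] 1/2 → 0 ('')
  [9] 2/3 → 0 ('')
  [10] 3/10 → 0 ('')
  [11] 10/0 → 1 ('g')
  [12] 0/9 → 1 ('g')

n(n+1)/2 = 13·14/2 = 91
Σ LCP = 0 + 2 + 1 + 1 + 1 + 0 + 0 + 1 + 0 + 0 + 0 + 1 + 1 = 8
distinct = 91 − 8 = 83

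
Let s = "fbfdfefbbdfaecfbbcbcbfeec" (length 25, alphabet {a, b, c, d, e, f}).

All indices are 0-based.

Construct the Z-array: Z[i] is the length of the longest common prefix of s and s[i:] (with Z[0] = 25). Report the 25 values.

[25, 0, 1, 0, 1, 0, 2, 0, 0, 0, 1, 0, 0, 0, 2, 0, 0, 0, 0, 0, 0, 1, 0, 0, 0]

Z[0]=25
i=1: i≥r, start 0; Z[1]=0
i=2: i≥r, start 0; Z[2]=1 extend→box=[2,3)
i=3: i≥r, start 0; Z[3]=0
i=4: i≥r, start 0; Z[4]=1 extend→box=[4,5)
i=5: i≥r, start 0; Z[5]=0
i=6: i≥r, start 0; Z[6]=2 extend→box=[6,8)
i=7: min(r-i=1, Z[1]=0)=0; Z[7]=0
i=8: i≥r, start 0; Z[8]=0
i=9: i≥r, start 0; Z[9]=0
i=10: i≥r, start 0; Z[10]=1 extend→box=[10,11)
i=11: i≥r, start 0; Z[11]=0
i=12: i≥r, start 0; Z[12]=0
i=13: i≥r, start 0; Z[13]=0
i=14: i≥r, start 0; Z[14]=2 extend→box=[14,16)
i=15: min(r-i=1, Z[1]=0)=0; Z[15]=0
i=16: i≥r, start 0; Z[16]=0
i=17: i≥r, start 0; Z[17]=0
i=18: i≥r, start 0; Z[18]=0
i=19: i≥r, start 0; Z[19]=0
i=20: i≥r, start 0; Z[20]=0
i=21: i≥r, start 0; Z[21]=1 extend→box=[21,22)
i=22: i≥r, start 0; Z[22]=0
i=23: i≥r, start 0; Z[23]=0
i=24: i≥r, start 0; Z[24]=0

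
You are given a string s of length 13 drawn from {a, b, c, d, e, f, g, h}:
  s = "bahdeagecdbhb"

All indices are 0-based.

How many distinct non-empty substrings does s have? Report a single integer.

rank→(start, suffix):
  0 → (5, 'agecdbhb')
  1 → (1, 'ahdeagecdbhb')
  2 → (12, 'b')
  3 → (0, 'bahdeagecdbhb')
  4 → (10, 'bhb')
  5 → (8, 'cdbhb')
  6 → (9, 'dbhb')
  7 → (3, 'deagecdbhb')
  8 → (4, 'eagecdbhb')
  9 → (7, 'ecdbhb')
  10 → (6, 'gecdbhb')
  11 → (11, 'hb')
  12 → (2, 'hdeagecdbhb')

SA = [5, 1, 12, 0, 10, 8, 9, 3, 4, 7, 6, 11, 2]
[i] adj suffixes → lcp
  [1] 5/1 → 1 ('a')
  [2] 1/12 → 0 ('')
  [3] 12/0 → 1 ('b')
  [4] 0/10 → 1 ('b')
  [5] 10/8 → 0 ('')
  [6] 8/9 → 0 ('')
  [7] 9/3 → 1 ('d')
  [8] 3/4 → 0 ('')
  [9] 4/7 → 1 ('e')
  [10] 7/6 → 0 ('')
  [11] 6/11 → 0 ('')
  [12] 11/2 → 1 ('h')

n(n+1)/2 = 13·14/2 = 91
Σ LCP = 0 + 1 + 0 + 1 + 1 + 0 + 0 + 1 + 0 + 1 + 0 + 0 + 1 = 6
distinct = 91 − 6 = 85

85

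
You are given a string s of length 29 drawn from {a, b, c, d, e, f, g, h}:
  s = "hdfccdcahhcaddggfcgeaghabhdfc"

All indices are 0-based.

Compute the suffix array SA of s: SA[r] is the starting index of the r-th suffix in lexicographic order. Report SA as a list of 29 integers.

[23, 11, 20, 7, 24, 28, 10, 6, 3, 4, 17, 5, 12, 26, 1, 13, 19, 27, 2, 16, 18, 15, 14, 21, 22, 9, 25, 0, 8]

sorted suffixes:
  #0 SA[0]=23  'abhdfc'
  #1 SA[1]=11  'addggfcgeaghabhdfc'
  #2 SA[2]=20  'aghabhdfc'
  #3 SA[3]=7  'ahhcaddggfcgeaghabhdfc'
  #4 SA[4]=24  'bhdfc'
  #5 SA[5]=28  'c'
  #6 SA[6]=10  'caddggfcgeaghabhdfc'
  #7 SA[7]=6  'cahhcaddggfcgeaghabhdfc'
  #8 SA[8]=3  'ccdcahhcaddggfcgeaghabhdfc'
  #9 SA[9]=4  'cdcahhcaddggfcgeaghabhdfc'
  #10 SA[10]=17  'cgeaghabhdfc'
  #11 SA[11]=5  'dcahhcaddggfcgeaghabhdfc'
  #12 SA[12]=12  'ddggfcgeaghabhdfc'
  #13 SA[13]=26  'dfc'
  #14 SA[14]=1  'dfccdcahhcaddggfcgeaghabhdfc'
  #15 SA[15]=13  'dggfcgeaghabhdfc'
  #16 SA[16]=19  'eaghabhdfc'
  #17 SA[17]=27  'fc'
  #18 SA[18]=2  'fccdcahhcaddggfcgeaghabhdfc'
  #19 SA[19]=16  'fcgeaghabhdfc'
  #20 SA[20]=18  'geaghabhdfc'
  #21 SA[21]=15  'gfcgeaghabhdfc'
  #22 SA[22]=14  'ggfcgeaghabhdfc'
  #23 SA[23]=21  'ghabhdfc'
  #24 SA[24]=22  'habhdfc'
  #25 SA[25]=9  'hcaddggfcgeaghabhdfc'
  #26 SA[26]=25  'hdfc'
  #27 SA[27]=0  'hdfccdcahhcaddggfcgeaghabhdfc'
  #28 SA[28]=8  'hhcaddggfcgeaghabhdfc'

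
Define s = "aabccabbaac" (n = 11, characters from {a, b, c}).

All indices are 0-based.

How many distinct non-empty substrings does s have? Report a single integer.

rank | idx | suffix
   0 |   0 | aabccabbaac
   1 |   8 | aac
   2 |   5 | abbaac
   3 |   1 | abccabbaac
   4 |   9 | ac
   5 |   7 | baac
   6 |   6 | bbaac
   7 |   2 | bccabbaac
   8 |  10 | c
   9 |   4 | cabbaac
  10 |   3 | ccabbaac

SA = [0, 8, 5, 1, 9, 7, 6, 2, 10, 4, 3]
i: (SA[i-1],SA[i]) lcp shared
  1: (0,8) 2 'aa'
  2: (8,5) 1 'a'
  3: (5,1) 2 'ab'
  4: (1,9) 1 'a'
  5: (9,7) 0 ''
  6: (7,6) 1 'b'
  7: (6,2) 1 'b'
  8: (2,10) 0 ''
  9: (10,4) 1 'c'
  10: (4,3) 1 'c'

n(n+1)/2 = 11·12/2 = 66
Σ LCP = 0 + 2 + 1 + 2 + 1 + 0 + 1 + 1 + 0 + 1 + 1 = 10
distinct = 66 − 10 = 56

56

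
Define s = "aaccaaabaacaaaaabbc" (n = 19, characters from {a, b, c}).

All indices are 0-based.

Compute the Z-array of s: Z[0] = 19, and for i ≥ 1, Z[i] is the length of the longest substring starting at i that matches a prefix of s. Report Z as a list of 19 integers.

Z[0]=19
i=1: outside box; Z[1]=1 grow→box=[1,2)
i=2: outside box; Z[2]=0
i=3: outside box; Z[3]=0
i=4: outside box; Z[4]=2 grow→box=[4,6)
i=5: min(r-i=1, Z[1]=1)=1; Z[5]=2 grow→box=[5,7)
i=6: min(r-i=1, Z[1]=1)=1; Z[6]=1
i=7: outside box; Z[7]=0
i=8: outside box; Z[8]=3 grow→box=[8,11)
i=9: min(r-i=2, Z[1]=1)=1; Z[9]=1
i=10: min(r-i=1, Z[2]=0)=0; Z[10]=0
i=11: outside box; Z[11]=2 grow→box=[11,13)
i=12: min(r-i=1, Z[1]=1)=1; Z[12]=2 grow→box=[12,14)
i=13: min(r-i=1, Z[1]=1)=1; Z[13]=2 grow→box=[13,15)
i=14: min(r-i=1, Z[1]=1)=1; Z[14]=2 grow→box=[14,16)
i=15: min(r-i=1, Z[1]=1)=1; Z[15]=1
i=16: outside box; Z[16]=0
i=17: outside box; Z[17]=0
i=18: outside box; Z[18]=0

[19, 1, 0, 0, 2, 2, 1, 0, 3, 1, 0, 2, 2, 2, 2, 1, 0, 0, 0]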